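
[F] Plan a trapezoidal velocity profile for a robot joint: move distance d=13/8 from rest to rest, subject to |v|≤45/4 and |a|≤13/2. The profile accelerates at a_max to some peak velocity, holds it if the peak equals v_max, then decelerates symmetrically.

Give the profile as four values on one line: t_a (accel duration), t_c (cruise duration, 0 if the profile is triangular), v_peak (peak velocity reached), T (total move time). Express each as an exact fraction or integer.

t_a=1/2 t_c=0 v_peak=13/4 T=1

v_max²/a_max = (45/4)²/(13/2) = 2025/104
13/8 < 2025/104 ⇒ no cruise
v_peak = √(13/8·13/2) = √(169/16) = 13/4
t_a = (13/4)/(13/2) = 1/2; t_c = 0
T = 2·1/2 = 1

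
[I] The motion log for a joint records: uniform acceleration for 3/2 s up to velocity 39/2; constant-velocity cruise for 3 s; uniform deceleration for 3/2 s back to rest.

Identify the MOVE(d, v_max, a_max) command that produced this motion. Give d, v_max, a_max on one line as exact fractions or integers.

d=351/4 v_max=39/2 a_max=13

a_max = (39/2)/(3/2) = 13
d_a = ½·39/2·3/2 = 117/8; d_c = 39/2·3 = 117/2
d = 2·117/8 + 117/2 = 351/4
t_c = 3 > 0 → v_max = v_peak = 39/2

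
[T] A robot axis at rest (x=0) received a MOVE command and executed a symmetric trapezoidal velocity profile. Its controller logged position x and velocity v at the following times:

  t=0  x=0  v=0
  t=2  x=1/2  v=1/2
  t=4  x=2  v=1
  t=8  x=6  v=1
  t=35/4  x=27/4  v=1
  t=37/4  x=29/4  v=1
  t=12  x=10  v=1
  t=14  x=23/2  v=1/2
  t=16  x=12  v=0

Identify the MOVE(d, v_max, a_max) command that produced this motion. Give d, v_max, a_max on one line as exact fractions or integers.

d=12 v_max=1 a_max=1/4

final state: t=16, x=12, v=0 → d = 12
a_max = (1/2−0)/(2−0) = 1/4
max v = 1 over t∈[4,12] → v_max = 1
check: 1·(4+8) = 12 ✓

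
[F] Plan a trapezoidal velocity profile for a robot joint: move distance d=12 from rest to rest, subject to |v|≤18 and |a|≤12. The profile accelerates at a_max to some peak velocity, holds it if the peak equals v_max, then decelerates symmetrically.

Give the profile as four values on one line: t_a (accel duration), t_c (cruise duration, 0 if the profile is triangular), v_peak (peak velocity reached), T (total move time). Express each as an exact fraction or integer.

v_max²/a_max = 18²/12 = 27
12 < 27 ⇒ no cruise
v_peak = √(12·12) = √144 = 12
t_a = 12/12 = 1; t_c = 0
T = 2·1 = 2

t_a=1 t_c=0 v_peak=12 T=2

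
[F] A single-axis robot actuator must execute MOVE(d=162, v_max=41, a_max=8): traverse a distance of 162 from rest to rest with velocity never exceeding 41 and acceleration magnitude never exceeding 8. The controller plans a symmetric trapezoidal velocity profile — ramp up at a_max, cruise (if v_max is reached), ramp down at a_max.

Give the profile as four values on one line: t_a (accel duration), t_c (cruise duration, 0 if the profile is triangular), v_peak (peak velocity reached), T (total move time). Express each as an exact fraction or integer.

t_a=9/2 t_c=0 v_peak=36 T=9

(v_max)²/a_max = 41²/8 = 1681/8
162 < 1681/8 → triangular
v_peak = √(162·8) = √1296 = 36
t_a = 36/8 = 9/2; t_c = 0
T = 2·9/2 = 9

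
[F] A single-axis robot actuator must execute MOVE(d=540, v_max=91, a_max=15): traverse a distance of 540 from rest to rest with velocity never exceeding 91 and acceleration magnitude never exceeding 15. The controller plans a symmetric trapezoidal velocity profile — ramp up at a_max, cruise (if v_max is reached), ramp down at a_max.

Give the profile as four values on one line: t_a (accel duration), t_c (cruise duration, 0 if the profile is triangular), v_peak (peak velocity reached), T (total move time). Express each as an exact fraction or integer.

t_a=6 t_c=0 v_peak=90 T=12

vₘ²/aₘ = 91²/15 = 8281/15
540 < 8281/15 so t_c = 0
v_peak = √(540·15) = √8100 = 90
t_a = 90/15 = 6; t_c = 0
T = 2·6 = 12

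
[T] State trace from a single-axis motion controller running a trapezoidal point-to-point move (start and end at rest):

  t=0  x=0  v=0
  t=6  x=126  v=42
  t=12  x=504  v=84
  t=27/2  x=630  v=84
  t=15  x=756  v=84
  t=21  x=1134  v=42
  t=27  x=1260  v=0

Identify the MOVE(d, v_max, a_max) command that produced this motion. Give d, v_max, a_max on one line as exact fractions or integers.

d=1260 v_max=84 a_max=7

final state: t=27, x=1260, v=0 → d = 1260
a_max = (42−0)/(6−0) = 7
max v = 84 over t∈[12,15] → v_max = 84
check: 84·(12+3) = 1260 ✓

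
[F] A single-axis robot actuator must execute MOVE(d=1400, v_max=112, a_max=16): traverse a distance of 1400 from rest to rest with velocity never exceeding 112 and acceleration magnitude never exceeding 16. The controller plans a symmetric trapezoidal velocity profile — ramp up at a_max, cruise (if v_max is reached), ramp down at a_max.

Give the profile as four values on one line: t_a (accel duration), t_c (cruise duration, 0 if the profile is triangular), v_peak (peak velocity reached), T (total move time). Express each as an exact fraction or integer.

vₘ²/aₘ = 112²/16 = 784
1400 ≥ 784 ⇒ cruise phase
t_a = 112/16 = 7; v_peak = 112
d_cruise = 1400 − 784 = 616; t_c = 616/112 = 11/2
T = 2·7 + 11/2 = 39/2

t_a=7 t_c=11/2 v_peak=112 T=39/2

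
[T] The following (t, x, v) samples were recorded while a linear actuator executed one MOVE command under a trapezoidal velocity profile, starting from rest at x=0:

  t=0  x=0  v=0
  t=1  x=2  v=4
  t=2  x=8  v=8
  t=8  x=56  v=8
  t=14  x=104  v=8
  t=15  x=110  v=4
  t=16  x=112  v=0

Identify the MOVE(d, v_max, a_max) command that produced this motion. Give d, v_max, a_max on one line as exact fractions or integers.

d=112 v_max=8 a_max=4

final state: t=16, x=112, v=0 → d = 112
a_max = (4−0)/(1−0) = 4
max v = 8 over t∈[2,14] → v_max = 8
check: 8·(2+12) = 112 ✓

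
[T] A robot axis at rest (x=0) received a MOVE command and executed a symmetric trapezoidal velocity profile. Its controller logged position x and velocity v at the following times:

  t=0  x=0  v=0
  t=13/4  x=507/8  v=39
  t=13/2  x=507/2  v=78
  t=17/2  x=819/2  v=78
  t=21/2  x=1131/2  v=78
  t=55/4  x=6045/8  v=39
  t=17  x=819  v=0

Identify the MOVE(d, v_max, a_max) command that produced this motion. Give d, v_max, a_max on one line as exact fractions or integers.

d=819 v_max=78 a_max=12

final state: t=17, x=819, v=0 → d = 819
a_max = (39−0)/(13/4−0) = 12
max v = 78 over t∈[13/2,21/2] → v_max = 78
check: 78·(13/2+4) = 819 ✓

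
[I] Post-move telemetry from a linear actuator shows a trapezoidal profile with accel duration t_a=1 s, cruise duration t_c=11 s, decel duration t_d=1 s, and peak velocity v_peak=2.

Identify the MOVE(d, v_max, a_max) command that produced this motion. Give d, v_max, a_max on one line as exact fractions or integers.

a_max = 2/1 = 2
d_a = ½·2·1 = 1; d_c = 2·11 = 22
d = 2·1 + 22 = 24
t_c = 11 > 0 ⇒ limit active, v_max = 2

d=24 v_max=2 a_max=2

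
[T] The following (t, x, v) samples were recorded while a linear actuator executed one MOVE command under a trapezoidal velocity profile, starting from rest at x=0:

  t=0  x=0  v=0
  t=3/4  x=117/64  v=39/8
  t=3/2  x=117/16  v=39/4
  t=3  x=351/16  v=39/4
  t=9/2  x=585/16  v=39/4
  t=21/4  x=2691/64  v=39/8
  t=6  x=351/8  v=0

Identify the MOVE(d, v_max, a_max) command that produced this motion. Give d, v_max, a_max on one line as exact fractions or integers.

final state: t=6, x=351/8, v=0 → d = 351/8
a_max = (39/8−0)/(3/4−0) = 13/2
max v = 39/4 over t∈[3/2,9/2] → v_max = 39/4
check: 39/4·(3/2+3) = 351/8 ✓

d=351/8 v_max=39/4 a_max=13/2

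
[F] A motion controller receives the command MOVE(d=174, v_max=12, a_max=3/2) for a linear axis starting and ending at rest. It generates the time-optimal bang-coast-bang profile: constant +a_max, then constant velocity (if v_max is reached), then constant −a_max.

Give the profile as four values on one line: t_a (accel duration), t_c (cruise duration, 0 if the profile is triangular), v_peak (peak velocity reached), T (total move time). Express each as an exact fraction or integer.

t_a=8 t_c=13/2 v_peak=12 T=45/2

(v_max)²/a_max = 12²/(3/2) = 96
174 ≥ 96 so v_max reached
t_a = 12/(3/2) = 8; v_peak = 12
d_cruise = 174 − 96 = 78; t_c = 78/12 = 13/2
T = 2·8 + 13/2 = 45/2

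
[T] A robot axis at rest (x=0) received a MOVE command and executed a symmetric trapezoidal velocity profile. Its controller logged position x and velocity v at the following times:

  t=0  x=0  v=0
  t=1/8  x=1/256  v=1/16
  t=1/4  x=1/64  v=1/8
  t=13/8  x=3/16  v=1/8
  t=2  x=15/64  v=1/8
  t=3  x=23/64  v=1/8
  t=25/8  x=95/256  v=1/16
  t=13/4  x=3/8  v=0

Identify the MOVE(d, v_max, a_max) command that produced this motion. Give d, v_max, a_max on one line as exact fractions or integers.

final state: t=13/4, x=3/8, v=0 → d = 3/8
a_max = (1/16−0)/(1/8−0) = 1/2
max v = 1/8 over t∈[1/4,3] → v_max = 1/8
check: 1/8·(1/4+11/4) = 3/8 ✓

d=3/8 v_max=1/8 a_max=1/2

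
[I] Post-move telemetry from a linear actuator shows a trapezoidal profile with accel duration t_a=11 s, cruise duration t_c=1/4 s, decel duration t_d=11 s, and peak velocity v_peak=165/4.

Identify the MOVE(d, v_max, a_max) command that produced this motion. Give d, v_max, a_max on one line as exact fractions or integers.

d=7425/16 v_max=165/4 a_max=15/4

a_max = (165/4)/11 = 15/4
d_a = ½·165/4·11 = 1815/8; d_c = 165/4·1/4 = 165/16
d = 2·1815/8 + 165/16 = 7425/16
t_c = 1/4 > 0 ⇒ limit active, v_max = 165/4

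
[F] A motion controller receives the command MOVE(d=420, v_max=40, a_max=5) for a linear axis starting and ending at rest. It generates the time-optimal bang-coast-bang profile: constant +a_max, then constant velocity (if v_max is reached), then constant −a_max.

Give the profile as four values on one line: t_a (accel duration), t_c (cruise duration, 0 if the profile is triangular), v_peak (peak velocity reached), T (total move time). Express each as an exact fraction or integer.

v_max²/a_max = 40²/5 = 320
420 ≥ 320 ⇒ cruise phase
t_a = 40/5 = 8; v_peak = 40
d_cruise = 420 − 320 = 100; t_c = 100/40 = 5/2
T = 2·8 + 5/2 = 37/2

t_a=8 t_c=5/2 v_peak=40 T=37/2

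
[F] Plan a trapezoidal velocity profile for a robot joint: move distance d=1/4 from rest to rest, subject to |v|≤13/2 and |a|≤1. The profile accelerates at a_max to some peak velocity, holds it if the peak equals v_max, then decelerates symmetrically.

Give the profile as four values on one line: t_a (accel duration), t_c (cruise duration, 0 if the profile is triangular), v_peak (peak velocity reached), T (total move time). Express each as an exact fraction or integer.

t_a=1/2 t_c=0 v_peak=1/2 T=1

vₘ²/aₘ = (13/2)²/1 = 169/4
1/4 < 169/4 → triangular
v_peak = √(1/4·1) = √(1/4) = 1/2
t_a = (1/2)/1 = 1/2; t_c = 0
T = 2·1/2 = 1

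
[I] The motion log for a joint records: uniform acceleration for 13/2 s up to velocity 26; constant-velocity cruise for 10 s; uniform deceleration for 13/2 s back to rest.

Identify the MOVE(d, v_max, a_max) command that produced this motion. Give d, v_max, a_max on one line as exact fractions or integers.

d=429 v_max=26 a_max=4

a_max = 26/(13/2) = 4
d_a = ½·26·13/2 = 169/2; d_c = 26·10 = 260
d = 2·169/2 + 260 = 429
t_c = 10 > 0 so v_max = 26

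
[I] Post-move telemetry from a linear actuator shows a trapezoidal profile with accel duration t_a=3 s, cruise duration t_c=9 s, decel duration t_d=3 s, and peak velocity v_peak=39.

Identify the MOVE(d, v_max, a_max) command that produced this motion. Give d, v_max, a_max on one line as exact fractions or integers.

a_max = 39/3 = 13
d_a = ½·39·3 = 117/2; d_c = 39·9 = 351
d = 2·117/2 + 351 = 468
t_c = 9 > 0 → v_max = v_peak = 39

d=468 v_max=39 a_max=13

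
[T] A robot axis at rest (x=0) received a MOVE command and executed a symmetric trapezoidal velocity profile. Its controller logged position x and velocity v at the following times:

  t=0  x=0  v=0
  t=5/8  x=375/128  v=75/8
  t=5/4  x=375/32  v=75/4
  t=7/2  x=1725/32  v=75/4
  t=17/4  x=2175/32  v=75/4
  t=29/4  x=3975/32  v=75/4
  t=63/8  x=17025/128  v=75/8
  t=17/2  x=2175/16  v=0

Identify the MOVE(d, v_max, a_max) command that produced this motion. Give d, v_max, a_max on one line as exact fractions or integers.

final state: t=17/2, x=2175/16, v=0 → d = 2175/16
a_max = (75/8−0)/(5/8−0) = 15
max v = 75/4 over t∈[5/4,29/4] → v_max = 75/4
check: 75/4·(5/4+6) = 2175/16 ✓

d=2175/16 v_max=75/4 a_max=15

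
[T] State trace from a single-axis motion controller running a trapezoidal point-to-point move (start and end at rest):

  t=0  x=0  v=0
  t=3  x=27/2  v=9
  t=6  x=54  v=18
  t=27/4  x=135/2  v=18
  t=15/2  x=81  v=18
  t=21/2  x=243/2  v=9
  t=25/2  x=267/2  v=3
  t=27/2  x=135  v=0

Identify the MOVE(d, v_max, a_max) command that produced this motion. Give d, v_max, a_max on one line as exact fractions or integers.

final state: t=27/2, x=135, v=0 → d = 135
a_max = (9−0)/(3−0) = 3
max v = 18 over t∈[6,15/2] → v_max = 18
check: 18·(6+3/2) = 135 ✓

d=135 v_max=18 a_max=3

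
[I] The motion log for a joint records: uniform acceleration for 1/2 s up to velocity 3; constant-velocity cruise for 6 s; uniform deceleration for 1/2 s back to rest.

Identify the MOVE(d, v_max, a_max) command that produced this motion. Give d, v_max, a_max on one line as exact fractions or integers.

d=39/2 v_max=3 a_max=6

a_max = 3/(1/2) = 6
d_a = ½·3·1/2 = 3/4; d_c = 3·6 = 18
d = 2·3/4 + 18 = 39/2
t_c = 6 > 0 so v_max = 3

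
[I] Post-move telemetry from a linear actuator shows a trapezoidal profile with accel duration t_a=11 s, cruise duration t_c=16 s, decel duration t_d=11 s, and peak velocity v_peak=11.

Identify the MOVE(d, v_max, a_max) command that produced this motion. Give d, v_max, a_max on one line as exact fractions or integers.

d=297 v_max=11 a_max=1

a_max = 11/11 = 1
d_a = ½·11·11 = 121/2; d_c = 11·16 = 176
d = 2·121/2 + 176 = 297
t_c = 16 > 0 → v_max = v_peak = 11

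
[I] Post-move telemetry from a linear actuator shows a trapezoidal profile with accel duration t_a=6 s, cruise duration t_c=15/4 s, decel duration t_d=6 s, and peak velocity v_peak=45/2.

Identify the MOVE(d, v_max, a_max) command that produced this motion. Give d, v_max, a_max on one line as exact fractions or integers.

d=1755/8 v_max=45/2 a_max=15/4

a_max = (45/2)/6 = 15/4
d_a = ½·45/2·6 = 135/2; d_c = 45/2·15/4 = 675/8
d = 2·135/2 + 675/8 = 1755/8
t_c = 15/4 > 0 ⇒ limit active, v_max = 45/2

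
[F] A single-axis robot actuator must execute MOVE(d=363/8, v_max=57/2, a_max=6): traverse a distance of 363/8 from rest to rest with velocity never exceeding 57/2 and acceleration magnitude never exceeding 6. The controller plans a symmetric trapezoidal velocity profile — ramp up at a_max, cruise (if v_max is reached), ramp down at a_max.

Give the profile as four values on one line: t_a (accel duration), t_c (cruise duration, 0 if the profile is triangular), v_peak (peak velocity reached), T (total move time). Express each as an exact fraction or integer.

t_a=11/4 t_c=0 v_peak=33/2 T=11/2

v_max²/a_max = (57/2)²/6 = 1083/8
363/8 < 1083/8 → triangular
v_peak = √(363/8·6) = √(1089/4) = 33/2
t_a = (33/2)/6 = 11/4; t_c = 0
T = 2·11/4 = 11/2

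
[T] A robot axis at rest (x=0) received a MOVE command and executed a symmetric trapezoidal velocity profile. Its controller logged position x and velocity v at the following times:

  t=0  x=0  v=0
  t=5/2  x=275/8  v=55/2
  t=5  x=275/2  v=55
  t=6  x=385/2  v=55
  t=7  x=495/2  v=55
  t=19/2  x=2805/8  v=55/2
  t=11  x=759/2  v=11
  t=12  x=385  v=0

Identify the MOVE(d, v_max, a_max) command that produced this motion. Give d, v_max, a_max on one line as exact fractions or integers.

final state: t=12, x=385, v=0 → d = 385
a_max = (55/2−0)/(5/2−0) = 11
max v = 55 over t∈[5,7] → v_max = 55
check: 55·(5+2) = 385 ✓

d=385 v_max=55 a_max=11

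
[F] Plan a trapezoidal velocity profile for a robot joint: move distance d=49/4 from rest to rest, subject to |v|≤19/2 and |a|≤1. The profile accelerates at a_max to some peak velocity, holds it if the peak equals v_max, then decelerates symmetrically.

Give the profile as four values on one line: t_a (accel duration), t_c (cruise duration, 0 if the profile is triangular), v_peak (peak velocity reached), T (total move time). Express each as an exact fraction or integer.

t_a=7/2 t_c=0 v_peak=7/2 T=7

(v_max)²/a_max = (19/2)²/1 = 361/4
49/4 < 361/4 → triangular
v_peak = √(49/4·1) = √(49/4) = 7/2
t_a = (7/2)/1 = 7/2; t_c = 0
T = 2·7/2 = 7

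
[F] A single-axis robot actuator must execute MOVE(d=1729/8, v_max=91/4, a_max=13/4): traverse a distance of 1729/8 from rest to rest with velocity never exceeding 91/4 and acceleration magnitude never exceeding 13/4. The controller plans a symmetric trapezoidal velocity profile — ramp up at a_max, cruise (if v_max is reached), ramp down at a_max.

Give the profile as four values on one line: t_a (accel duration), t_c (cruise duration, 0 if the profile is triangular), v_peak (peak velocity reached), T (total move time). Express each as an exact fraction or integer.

t_a=7 t_c=5/2 v_peak=91/4 T=33/2

(v_max)²/a_max = (91/4)²/(13/4) = 637/4
1729/8 ≥ 637/4 ⇒ cruise phase
t_a = (91/4)/(13/4) = 7; v_peak = 91/4
d_cruise = 1729/8 − 637/4 = 455/8; t_c = (455/8)/(91/4) = 5/2
T = 2·7 + 5/2 = 33/2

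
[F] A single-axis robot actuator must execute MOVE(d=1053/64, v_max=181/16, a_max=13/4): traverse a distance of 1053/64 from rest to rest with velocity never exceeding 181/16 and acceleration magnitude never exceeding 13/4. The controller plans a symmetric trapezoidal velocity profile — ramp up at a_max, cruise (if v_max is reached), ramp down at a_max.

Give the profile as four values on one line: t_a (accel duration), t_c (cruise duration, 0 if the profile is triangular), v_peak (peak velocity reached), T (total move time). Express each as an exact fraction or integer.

vₘ²/aₘ = (181/16)²/(13/4) = 32761/832
1053/64 < 32761/832 so t_c = 0
v_peak = √(1053/64·13/4) = √(13689/256) = 117/16
t_a = (117/16)/(13/4) = 9/4; t_c = 0
T = 2·9/4 = 9/2

t_a=9/4 t_c=0 v_peak=117/16 T=9/2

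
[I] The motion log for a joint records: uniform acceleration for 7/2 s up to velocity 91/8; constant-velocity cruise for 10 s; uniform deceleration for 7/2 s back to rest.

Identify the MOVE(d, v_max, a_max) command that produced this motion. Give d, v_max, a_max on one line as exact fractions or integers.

a_max = (91/8)/(7/2) = 13/4
d_a = ½·91/8·7/2 = 637/32; d_c = 91/8·10 = 455/4
d = 2·637/32 + 455/4 = 2457/16
t_c = 10 > 0 ⇒ limit active, v_max = 91/8

d=2457/16 v_max=91/8 a_max=13/4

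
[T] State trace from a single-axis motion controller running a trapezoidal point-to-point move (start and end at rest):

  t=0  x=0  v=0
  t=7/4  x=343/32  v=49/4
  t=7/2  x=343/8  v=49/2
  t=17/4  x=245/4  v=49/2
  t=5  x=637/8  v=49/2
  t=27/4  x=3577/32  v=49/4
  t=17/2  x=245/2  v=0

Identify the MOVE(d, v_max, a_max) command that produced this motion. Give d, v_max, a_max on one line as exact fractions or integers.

final state: t=17/2, x=245/2, v=0 → d = 245/2
a_max = (49/4−0)/(7/4−0) = 7
max v = 49/2 over t∈[7/2,5] → v_max = 49/2
check: 49/2·(7/2+3/2) = 245/2 ✓

d=245/2 v_max=49/2 a_max=7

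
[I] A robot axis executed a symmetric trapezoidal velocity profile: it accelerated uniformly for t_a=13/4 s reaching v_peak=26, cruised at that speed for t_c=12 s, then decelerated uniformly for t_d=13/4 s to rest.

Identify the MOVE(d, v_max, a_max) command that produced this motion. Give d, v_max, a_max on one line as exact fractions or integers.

d=793/2 v_max=26 a_max=8

a_max = 26/(13/4) = 8
d_a = ½·26·13/4 = 169/4; d_c = 26·12 = 312
d = 2·169/4 + 312 = 793/2
t_c = 12 > 0 so v_max = 26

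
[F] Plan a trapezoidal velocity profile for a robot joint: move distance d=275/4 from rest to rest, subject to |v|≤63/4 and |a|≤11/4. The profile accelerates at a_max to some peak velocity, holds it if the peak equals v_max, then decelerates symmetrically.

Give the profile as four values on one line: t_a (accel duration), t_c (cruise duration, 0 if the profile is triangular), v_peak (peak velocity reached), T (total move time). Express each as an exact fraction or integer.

vₘ²/aₘ = (63/4)²/(11/4) = 3969/44
275/4 < 3969/44 so t_c = 0
v_peak = √(275/4·11/4) = √(3025/16) = 55/4
t_a = (55/4)/(11/4) = 5; t_c = 0
T = 2·5 = 10

t_a=5 t_c=0 v_peak=55/4 T=10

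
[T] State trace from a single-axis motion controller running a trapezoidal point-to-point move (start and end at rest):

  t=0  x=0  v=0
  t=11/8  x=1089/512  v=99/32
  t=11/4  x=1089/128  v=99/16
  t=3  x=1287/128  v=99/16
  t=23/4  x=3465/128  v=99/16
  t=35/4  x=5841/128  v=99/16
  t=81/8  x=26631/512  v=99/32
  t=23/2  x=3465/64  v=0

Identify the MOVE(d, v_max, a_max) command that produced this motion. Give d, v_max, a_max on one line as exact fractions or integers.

d=3465/64 v_max=99/16 a_max=9/4

final state: t=23/2, x=3465/64, v=0 → d = 3465/64
a_max = (99/32−0)/(11/8−0) = 9/4
max v = 99/16 over t∈[11/4,35/4] → v_max = 99/16
check: 99/16·(11/4+6) = 3465/64 ✓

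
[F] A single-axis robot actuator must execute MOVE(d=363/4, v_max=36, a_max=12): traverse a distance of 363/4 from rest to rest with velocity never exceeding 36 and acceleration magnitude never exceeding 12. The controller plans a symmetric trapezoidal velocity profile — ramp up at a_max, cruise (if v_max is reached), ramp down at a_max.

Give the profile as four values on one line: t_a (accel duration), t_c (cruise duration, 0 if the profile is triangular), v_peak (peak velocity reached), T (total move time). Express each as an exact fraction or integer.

t_a=11/4 t_c=0 v_peak=33 T=11/2

(v_max)²/a_max = 36²/12 = 108
363/4 < 108 so t_c = 0
v_peak = √(363/4·12) = √1089 = 33
t_a = 33/12 = 11/4; t_c = 0
T = 2·11/4 = 11/2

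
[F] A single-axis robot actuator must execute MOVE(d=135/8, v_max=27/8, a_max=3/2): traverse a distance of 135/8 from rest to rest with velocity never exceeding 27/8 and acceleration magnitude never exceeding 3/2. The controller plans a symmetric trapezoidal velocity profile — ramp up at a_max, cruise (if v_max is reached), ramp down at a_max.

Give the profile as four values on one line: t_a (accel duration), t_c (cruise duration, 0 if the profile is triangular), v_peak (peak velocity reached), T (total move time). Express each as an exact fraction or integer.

(v_max)²/a_max = (27/8)²/(3/2) = 243/32
135/8 ≥ 243/32 so v_max reached
t_a = (27/8)/(3/2) = 9/4; v_peak = 27/8
d_cruise = 135/8 − 243/32 = 297/32; t_c = (297/32)/(27/8) = 11/4
T = 2·9/4 + 11/4 = 29/4

t_a=9/4 t_c=11/4 v_peak=27/8 T=29/4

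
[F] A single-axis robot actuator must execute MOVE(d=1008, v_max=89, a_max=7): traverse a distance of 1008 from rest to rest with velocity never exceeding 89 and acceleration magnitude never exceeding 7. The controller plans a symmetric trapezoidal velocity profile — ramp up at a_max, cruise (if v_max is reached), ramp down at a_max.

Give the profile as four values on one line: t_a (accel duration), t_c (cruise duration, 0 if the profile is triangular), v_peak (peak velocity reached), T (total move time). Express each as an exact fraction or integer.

t_a=12 t_c=0 v_peak=84 T=24

vₘ²/aₘ = 89²/7 = 7921/7
1008 < 7921/7 → triangular
v_peak = √(1008·7) = √7056 = 84
t_a = 84/7 = 12; t_c = 0
T = 2·12 = 24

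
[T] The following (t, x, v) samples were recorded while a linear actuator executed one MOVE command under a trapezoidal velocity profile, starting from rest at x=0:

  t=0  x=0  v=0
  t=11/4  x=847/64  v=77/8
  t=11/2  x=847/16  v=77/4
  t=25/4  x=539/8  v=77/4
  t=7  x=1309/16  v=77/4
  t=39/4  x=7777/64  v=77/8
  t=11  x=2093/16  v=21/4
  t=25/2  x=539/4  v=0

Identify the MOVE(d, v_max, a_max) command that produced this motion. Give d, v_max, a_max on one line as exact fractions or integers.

final state: t=25/2, x=539/4, v=0 → d = 539/4
a_max = (77/8−0)/(11/4−0) = 7/2
max v = 77/4 over t∈[11/2,7] → v_max = 77/4
check: 77/4·(11/2+3/2) = 539/4 ✓

d=539/4 v_max=77/4 a_max=7/2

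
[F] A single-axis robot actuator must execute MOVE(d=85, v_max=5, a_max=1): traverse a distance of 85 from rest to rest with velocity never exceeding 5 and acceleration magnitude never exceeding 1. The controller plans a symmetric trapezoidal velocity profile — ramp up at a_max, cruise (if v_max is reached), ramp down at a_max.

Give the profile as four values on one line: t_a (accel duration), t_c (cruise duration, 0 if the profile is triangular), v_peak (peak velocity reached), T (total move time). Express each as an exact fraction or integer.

t_a=5 t_c=12 v_peak=5 T=22

(v_max)²/a_max = 5²/1 = 25
85 ≥ 25 → trapezoidal
t_a = 5/1 = 5; v_peak = 5
d_cruise = 85 − 25 = 60; t_c = 60/5 = 12
T = 2·5 + 12 = 22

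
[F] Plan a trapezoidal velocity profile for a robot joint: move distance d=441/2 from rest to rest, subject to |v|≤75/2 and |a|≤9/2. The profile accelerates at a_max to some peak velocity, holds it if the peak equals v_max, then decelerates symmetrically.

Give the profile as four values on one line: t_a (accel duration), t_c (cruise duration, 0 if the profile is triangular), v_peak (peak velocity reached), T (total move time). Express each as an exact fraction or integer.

v_max²/a_max = (75/2)²/(9/2) = 625/2
441/2 < 625/2 so t_c = 0
v_peak = √(441/2·9/2) = √(3969/4) = 63/2
t_a = (63/2)/(9/2) = 7; t_c = 0
T = 2·7 = 14

t_a=7 t_c=0 v_peak=63/2 T=14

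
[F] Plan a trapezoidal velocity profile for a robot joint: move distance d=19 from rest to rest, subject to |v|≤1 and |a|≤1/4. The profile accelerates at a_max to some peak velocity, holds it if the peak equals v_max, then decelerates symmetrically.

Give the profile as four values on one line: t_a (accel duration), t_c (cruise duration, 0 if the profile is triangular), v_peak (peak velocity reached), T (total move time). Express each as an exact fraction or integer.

v_max²/a_max = 1²/(1/4) = 4
19 ≥ 4 → trapezoidal
t_a = 1/(1/4) = 4; v_peak = 1
d_cruise = 19 − 4 = 15; t_c = 15/1 = 15
T = 2·4 + 15 = 23

t_a=4 t_c=15 v_peak=1 T=23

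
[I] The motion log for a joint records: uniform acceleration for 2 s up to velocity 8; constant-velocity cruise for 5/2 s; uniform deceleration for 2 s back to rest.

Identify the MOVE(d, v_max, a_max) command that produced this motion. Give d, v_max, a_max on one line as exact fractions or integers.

a_max = 8/2 = 4
d_a = ½·8·2 = 8; d_c = 8·5/2 = 20
d = 2·8 + 20 = 36
t_c = 5/2 > 0 so v_max = 8

d=36 v_max=8 a_max=4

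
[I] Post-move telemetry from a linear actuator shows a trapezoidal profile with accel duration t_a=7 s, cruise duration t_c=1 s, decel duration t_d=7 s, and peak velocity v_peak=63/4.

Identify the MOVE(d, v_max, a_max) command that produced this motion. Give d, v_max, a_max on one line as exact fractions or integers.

a_max = (63/4)/7 = 9/4
d_a = ½·63/4·7 = 441/8; d_c = 63/4·1 = 63/4
d = 2·441/8 + 63/4 = 126
t_c = 1 > 0 → v_max = v_peak = 63/4

d=126 v_max=63/4 a_max=9/4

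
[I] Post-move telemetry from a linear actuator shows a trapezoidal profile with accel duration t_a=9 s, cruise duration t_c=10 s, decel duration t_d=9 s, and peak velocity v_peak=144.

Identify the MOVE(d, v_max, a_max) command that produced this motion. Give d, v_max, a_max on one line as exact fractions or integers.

a_max = 144/9 = 16
d_a = ½·144·9 = 648; d_c = 144·10 = 1440
d = 2·648 + 1440 = 2736
t_c = 10 > 0 ⇒ limit active, v_max = 144

d=2736 v_max=144 a_max=16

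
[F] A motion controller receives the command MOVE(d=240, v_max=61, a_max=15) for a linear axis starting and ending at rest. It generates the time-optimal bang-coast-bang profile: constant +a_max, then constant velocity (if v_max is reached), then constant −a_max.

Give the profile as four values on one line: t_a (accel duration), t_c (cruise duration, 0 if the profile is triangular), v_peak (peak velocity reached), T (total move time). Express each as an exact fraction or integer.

t_a=4 t_c=0 v_peak=60 T=8

v_max²/a_max = 61²/15 = 3721/15
240 < 3721/15 → triangular
v_peak = √(240·15) = √3600 = 60
t_a = 60/15 = 4; t_c = 0
T = 2·4 = 8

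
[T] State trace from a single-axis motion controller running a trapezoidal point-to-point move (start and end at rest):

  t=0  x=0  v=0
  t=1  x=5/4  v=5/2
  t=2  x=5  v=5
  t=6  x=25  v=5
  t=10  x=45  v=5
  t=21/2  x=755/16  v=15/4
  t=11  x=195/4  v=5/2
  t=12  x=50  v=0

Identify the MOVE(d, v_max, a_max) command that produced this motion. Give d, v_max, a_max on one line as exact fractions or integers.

final state: t=12, x=50, v=0 → d = 50
a_max = (5/2−0)/(1−0) = 5/2
max v = 5 over t∈[2,10] → v_max = 5
check: 5·(2+8) = 50 ✓

d=50 v_max=5 a_max=5/2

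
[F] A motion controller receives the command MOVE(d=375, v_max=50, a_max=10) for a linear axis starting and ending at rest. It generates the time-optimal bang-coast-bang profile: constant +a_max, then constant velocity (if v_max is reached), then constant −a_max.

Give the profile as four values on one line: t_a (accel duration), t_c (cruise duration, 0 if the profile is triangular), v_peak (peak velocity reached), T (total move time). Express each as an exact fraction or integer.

t_a=5 t_c=5/2 v_peak=50 T=25/2

vₘ²/aₘ = 50²/10 = 250
375 ≥ 250 ⇒ cruise phase
t_a = 50/10 = 5; v_peak = 50
d_cruise = 375 − 250 = 125; t_c = 125/50 = 5/2
T = 2·5 + 5/2 = 25/2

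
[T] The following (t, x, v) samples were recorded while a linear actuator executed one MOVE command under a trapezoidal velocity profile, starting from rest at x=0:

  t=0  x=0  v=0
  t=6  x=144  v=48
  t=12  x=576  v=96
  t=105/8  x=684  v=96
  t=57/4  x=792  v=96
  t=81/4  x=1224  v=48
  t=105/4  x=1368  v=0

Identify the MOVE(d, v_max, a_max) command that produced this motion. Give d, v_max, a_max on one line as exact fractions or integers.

d=1368 v_max=96 a_max=8

final state: t=105/4, x=1368, v=0 → d = 1368
a_max = (48−0)/(6−0) = 8
max v = 96 over t∈[12,57/4] → v_max = 96
check: 96·(12+9/4) = 1368 ✓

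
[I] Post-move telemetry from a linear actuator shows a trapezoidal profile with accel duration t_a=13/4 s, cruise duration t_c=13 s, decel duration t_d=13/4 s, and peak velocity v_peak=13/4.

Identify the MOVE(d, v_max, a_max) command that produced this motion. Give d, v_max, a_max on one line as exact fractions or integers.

d=845/16 v_max=13/4 a_max=1

a_max = (13/4)/(13/4) = 1
d_a = ½·13/4·13/4 = 169/32; d_c = 13/4·13 = 169/4
d = 2·169/32 + 169/4 = 845/16
t_c = 13 > 0 ⇒ limit active, v_max = 13/4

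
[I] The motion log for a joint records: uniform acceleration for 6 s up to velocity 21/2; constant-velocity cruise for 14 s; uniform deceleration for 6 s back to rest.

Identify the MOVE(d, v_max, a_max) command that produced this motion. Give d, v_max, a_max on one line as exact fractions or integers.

a_max = (21/2)/6 = 7/4
d_a = ½·21/2·6 = 63/2; d_c = 21/2·14 = 147
d = 2·63/2 + 147 = 210
t_c = 14 > 0 ⇒ limit active, v_max = 21/2

d=210 v_max=21/2 a_max=7/4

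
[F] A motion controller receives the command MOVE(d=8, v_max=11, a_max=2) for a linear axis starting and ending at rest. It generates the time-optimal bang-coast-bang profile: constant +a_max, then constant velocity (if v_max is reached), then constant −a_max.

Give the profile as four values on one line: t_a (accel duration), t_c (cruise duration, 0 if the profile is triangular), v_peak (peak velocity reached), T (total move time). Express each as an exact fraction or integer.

(v_max)²/a_max = 11²/2 = 121/2
8 < 121/2 so t_c = 0
v_peak = √(8·2) = √16 = 4
t_a = 4/2 = 2; t_c = 0
T = 2·2 = 4

t_a=2 t_c=0 v_peak=4 T=4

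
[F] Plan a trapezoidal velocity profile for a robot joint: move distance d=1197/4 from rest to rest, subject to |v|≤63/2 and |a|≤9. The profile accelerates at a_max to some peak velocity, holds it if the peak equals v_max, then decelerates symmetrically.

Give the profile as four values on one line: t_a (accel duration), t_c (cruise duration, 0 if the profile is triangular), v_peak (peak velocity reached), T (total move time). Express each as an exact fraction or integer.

vₘ²/aₘ = (63/2)²/9 = 441/4
1197/4 ≥ 441/4 → trapezoidal
t_a = (63/2)/9 = 7/2; v_peak = 63/2
d_cruise = 1197/4 − 441/4 = 189; t_c = 189/(63/2) = 6
T = 2·7/2 + 6 = 13

t_a=7/2 t_c=6 v_peak=63/2 T=13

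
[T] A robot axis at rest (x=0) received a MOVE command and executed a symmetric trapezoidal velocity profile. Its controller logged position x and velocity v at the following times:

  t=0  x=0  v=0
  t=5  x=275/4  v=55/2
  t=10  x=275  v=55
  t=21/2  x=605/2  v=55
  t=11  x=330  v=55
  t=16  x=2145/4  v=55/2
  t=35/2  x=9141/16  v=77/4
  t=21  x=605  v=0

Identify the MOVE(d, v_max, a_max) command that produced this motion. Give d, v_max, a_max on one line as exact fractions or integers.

d=605 v_max=55 a_max=11/2

final state: t=21, x=605, v=0 → d = 605
a_max = (55/2−0)/(5−0) = 11/2
max v = 55 over t∈[10,11] → v_max = 55
check: 55·(10+1) = 605 ✓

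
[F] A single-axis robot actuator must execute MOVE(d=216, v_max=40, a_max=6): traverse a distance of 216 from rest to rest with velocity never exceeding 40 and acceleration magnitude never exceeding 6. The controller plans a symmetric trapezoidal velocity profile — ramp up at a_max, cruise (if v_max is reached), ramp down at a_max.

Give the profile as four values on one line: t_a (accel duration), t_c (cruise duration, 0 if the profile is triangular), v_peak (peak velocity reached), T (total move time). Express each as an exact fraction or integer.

v_max²/a_max = 40²/6 = 800/3
216 < 800/3 so t_c = 0
v_peak = √(216·6) = √1296 = 36
t_a = 36/6 = 6; t_c = 0
T = 2·6 = 12

t_a=6 t_c=0 v_peak=36 T=12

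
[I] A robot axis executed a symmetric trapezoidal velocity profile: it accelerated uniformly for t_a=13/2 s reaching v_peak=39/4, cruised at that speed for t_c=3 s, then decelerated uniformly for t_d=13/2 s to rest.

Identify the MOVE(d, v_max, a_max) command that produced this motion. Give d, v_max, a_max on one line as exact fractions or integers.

d=741/8 v_max=39/4 a_max=3/2

a_max = (39/4)/(13/2) = 3/2
d_a = ½·39/4·13/2 = 507/16; d_c = 39/4·3 = 117/4
d = 2·507/16 + 117/4 = 741/8
t_c = 3 > 0 ⇒ limit active, v_max = 39/4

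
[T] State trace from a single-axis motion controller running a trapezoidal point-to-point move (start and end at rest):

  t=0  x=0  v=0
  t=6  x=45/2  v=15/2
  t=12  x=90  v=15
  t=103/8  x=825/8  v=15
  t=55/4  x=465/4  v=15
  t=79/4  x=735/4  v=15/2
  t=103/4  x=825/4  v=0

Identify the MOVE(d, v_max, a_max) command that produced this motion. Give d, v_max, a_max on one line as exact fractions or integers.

d=825/4 v_max=15 a_max=5/4

final state: t=103/4, x=825/4, v=0 → d = 825/4
a_max = (15/2−0)/(6−0) = 5/4
max v = 15 over t∈[12,55/4] → v_max = 15
check: 15·(12+7/4) = 825/4 ✓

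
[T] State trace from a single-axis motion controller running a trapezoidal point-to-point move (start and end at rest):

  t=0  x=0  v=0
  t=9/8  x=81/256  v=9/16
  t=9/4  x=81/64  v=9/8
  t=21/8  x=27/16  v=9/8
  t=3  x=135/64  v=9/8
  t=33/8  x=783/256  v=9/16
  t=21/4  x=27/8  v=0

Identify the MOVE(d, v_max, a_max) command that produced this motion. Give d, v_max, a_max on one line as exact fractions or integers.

d=27/8 v_max=9/8 a_max=1/2

final state: t=21/4, x=27/8, v=0 → d = 27/8
a_max = (9/16−0)/(9/8−0) = 1/2
max v = 9/8 over t∈[9/4,3] → v_max = 9/8
check: 9/8·(9/4+3/4) = 27/8 ✓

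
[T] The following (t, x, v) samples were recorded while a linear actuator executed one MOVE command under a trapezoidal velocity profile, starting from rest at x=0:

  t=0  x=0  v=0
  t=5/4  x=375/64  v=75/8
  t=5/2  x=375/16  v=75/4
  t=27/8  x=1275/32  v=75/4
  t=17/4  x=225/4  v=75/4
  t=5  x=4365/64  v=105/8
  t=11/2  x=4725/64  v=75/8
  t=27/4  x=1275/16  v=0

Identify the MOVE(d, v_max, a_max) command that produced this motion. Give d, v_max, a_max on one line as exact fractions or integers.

final state: t=27/4, x=1275/16, v=0 → d = 1275/16
a_max = (75/8−0)/(5/4−0) = 15/2
max v = 75/4 over t∈[5/2,17/4] → v_max = 75/4
check: 75/4·(5/2+7/4) = 1275/16 ✓

d=1275/16 v_max=75/4 a_max=15/2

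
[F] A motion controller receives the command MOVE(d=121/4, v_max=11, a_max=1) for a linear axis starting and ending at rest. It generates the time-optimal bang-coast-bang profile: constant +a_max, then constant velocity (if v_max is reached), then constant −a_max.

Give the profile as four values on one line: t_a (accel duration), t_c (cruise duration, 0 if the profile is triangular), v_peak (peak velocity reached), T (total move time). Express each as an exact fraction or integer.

v_max²/a_max = 11²/1 = 121
121/4 < 121 so t_c = 0
v_peak = √(121/4·1) = √(121/4) = 11/2
t_a = (11/2)/1 = 11/2; t_c = 0
T = 2·11/2 = 11

t_a=11/2 t_c=0 v_peak=11/2 T=11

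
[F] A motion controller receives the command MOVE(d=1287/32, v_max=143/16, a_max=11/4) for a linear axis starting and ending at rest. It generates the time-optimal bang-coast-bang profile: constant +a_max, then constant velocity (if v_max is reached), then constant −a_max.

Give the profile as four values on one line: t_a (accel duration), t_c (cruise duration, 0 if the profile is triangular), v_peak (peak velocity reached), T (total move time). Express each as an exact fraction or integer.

t_a=13/4 t_c=5/4 v_peak=143/16 T=31/4

v_max²/a_max = (143/16)²/(11/4) = 1859/64
1287/32 ≥ 1859/64 so v_max reached
t_a = (143/16)/(11/4) = 13/4; v_peak = 143/16
d_cruise = 1287/32 − 1859/64 = 715/64; t_c = (715/64)/(143/16) = 5/4
T = 2·13/4 + 5/4 = 31/4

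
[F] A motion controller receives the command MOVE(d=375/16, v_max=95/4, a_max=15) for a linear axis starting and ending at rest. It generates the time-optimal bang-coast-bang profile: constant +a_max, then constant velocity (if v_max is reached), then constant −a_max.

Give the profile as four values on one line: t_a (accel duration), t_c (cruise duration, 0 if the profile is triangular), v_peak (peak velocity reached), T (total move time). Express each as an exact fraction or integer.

v_max²/a_max = (95/4)²/15 = 1805/48
375/16 < 1805/48 so t_c = 0
v_peak = √(375/16·15) = √(5625/16) = 75/4
t_a = (75/4)/15 = 5/4; t_c = 0
T = 2·5/4 = 5/2

t_a=5/4 t_c=0 v_peak=75/4 T=5/2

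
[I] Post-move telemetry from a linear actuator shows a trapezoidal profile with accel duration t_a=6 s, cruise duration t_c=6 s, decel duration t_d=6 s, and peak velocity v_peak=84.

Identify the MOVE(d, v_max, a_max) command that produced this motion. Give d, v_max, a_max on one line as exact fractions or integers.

d=1008 v_max=84 a_max=14

a_max = 84/6 = 14
d_a = ½·84·6 = 252; d_c = 84·6 = 504
d = 2·252 + 504 = 1008
t_c = 6 > 0 so v_max = 84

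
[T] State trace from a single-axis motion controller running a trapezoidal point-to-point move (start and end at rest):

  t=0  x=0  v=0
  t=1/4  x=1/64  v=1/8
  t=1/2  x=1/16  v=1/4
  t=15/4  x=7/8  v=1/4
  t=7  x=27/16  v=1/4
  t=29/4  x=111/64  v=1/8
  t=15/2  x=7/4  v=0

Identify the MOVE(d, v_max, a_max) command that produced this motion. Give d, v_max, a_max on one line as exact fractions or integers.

final state: t=15/2, x=7/4, v=0 → d = 7/4
a_max = (1/8−0)/(1/4−0) = 1/2
max v = 1/4 over t∈[1/2,7] → v_max = 1/4
check: 1/4·(1/2+13/2) = 7/4 ✓

d=7/4 v_max=1/4 a_max=1/2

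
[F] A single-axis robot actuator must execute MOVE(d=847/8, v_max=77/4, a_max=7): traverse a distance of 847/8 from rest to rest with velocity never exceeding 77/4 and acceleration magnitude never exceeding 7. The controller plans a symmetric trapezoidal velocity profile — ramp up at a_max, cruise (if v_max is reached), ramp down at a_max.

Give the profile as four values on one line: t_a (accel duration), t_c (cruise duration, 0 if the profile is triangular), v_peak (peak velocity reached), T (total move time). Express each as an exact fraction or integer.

vₘ²/aₘ = (77/4)²/7 = 847/16
847/8 ≥ 847/16 ⇒ cruise phase
t_a = (77/4)/7 = 11/4; v_peak = 77/4
d_cruise = 847/8 − 847/16 = 847/16; t_c = (847/16)/(77/4) = 11/4
T = 2·11/4 + 11/4 = 33/4

t_a=11/4 t_c=11/4 v_peak=77/4 T=33/4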